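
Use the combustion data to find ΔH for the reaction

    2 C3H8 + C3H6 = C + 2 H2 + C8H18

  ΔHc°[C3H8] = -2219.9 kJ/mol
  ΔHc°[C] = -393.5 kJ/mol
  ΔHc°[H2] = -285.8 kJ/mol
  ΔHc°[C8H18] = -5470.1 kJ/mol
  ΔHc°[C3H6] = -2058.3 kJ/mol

Using ΔH = Σ nΔHc°(reactants) − Σ nΔHc°(products):
= [2·(-2219.9) + 1·(-2058.3)] − [1·(-393.5) + 2·(-285.8) + 1·(-5470.1)]
= -62.9 kJ/mol

ΔH = -62.9 kJ/mol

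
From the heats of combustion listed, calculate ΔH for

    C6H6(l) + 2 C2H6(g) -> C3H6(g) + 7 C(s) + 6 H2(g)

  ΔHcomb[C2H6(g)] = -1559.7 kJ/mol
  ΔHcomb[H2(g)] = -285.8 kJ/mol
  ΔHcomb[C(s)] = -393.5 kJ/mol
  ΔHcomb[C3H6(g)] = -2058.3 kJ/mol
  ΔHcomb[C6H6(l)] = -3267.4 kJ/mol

With combustion enthalpies, reactants minus products:
= [1·(-3267.4) + 2·(-1559.7)] − [1·(-2058.3) + 7·(-393.5) + 6·(-285.8)]
= 140.8 kJ/mol

ΔH = 140.8 kJ/mol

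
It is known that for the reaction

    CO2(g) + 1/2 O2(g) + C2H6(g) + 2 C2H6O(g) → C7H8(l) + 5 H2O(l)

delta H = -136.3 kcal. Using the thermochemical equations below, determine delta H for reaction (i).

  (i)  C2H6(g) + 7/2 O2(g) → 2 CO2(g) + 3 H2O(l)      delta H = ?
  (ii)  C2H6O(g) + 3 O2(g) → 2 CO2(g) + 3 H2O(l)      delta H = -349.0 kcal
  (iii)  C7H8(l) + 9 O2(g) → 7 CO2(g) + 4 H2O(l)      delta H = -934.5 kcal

(i) as written (C2H6(g) already on the reactant side): contributes x
(ii) × 2 (scale by 2 for the 2 C2H6O(g)): (2)·(-349.0) = -698.0 kcal
(iii) reversed (C7H8(l) must end up as a product): +934.5 kcal
-136.3 = (-698.0) + (+934.5) + x
x = (-136.3 − (+236.5)) / (1) = -372.8 kcal

delta H = -372.8 kcal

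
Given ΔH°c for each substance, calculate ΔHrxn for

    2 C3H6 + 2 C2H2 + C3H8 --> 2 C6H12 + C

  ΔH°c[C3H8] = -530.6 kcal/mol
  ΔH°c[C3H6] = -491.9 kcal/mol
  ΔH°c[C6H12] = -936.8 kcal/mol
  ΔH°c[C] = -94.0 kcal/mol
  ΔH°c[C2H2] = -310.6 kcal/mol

Using ΔH = Σ nΔHc°(reactants) − Σ nΔHc°(products):
= [2·(-491.9) + 2·(-310.6) + 1·(-530.6)] − [2·(-936.8) + 1·(-94.0)]
= -168.0 kcal/mol

ΔHrxn = -168.0 kcal/mol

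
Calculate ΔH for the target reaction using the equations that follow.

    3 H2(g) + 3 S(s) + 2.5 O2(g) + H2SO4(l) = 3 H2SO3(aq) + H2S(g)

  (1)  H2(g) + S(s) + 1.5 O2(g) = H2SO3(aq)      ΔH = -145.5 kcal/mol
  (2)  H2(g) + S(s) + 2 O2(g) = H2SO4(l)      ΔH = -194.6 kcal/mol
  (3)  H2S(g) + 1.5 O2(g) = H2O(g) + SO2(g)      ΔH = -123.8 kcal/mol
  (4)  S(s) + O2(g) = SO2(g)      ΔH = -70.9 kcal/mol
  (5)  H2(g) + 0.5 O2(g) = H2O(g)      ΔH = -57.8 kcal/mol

(1) × 3 (×3 to match 3 H2SO3(aq) in the target): (3)·(-145.5) = -436.5 kcal/mol
(2) reversed (reverse to put H2SO4(l) on the reactant side): +194.6 kcal/mol
(3) reversed (H2S(g) must end up as a product): +123.8 kcal/mol
(4) as written: -70.9 kcal/mol
(5) as written: -57.8 kcal/mol
Combining the equations, ΔH = (3)·(-145.5) + (-1)·(-194.6) + (-1)·(-123.8) + (1)·(-70.9) + (1)·(-57.8) = -246.8 kcal/mol

ΔH = -246.8 kcal/mol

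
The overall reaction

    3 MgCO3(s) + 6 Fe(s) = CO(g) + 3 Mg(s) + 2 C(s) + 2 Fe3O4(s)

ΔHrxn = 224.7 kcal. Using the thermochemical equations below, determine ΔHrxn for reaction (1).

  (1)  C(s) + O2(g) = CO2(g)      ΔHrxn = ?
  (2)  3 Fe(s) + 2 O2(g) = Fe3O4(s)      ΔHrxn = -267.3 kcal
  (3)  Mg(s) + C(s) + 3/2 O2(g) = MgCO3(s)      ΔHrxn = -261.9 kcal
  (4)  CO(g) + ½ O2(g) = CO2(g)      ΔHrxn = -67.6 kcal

(1) as written: contributes x
(2) × 2: (2)·(-267.3) = -534.6 kcal
(3) reversed and × 3: (-3)·(-261.9) = +785.7 kcal
(4) reversed: +67.6 kcal
+224.7 = (-534.6) + (+785.7) + (+67.6) + x
x = (+224.7 − (+318.7)) / (1) = -94.0 kcal

ΔHrxn = -94.0 kcal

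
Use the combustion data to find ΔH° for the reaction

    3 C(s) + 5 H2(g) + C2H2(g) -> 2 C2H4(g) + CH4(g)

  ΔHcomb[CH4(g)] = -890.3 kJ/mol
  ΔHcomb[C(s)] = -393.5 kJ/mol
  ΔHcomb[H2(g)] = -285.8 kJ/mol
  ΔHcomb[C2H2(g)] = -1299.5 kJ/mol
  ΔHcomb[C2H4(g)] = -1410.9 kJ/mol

ΔH° = -196.9 kJ/mol

With combustion enthalpies, reactants minus products:
= [3·(-393.5) + 5·(-285.8) + 1·(-1299.5)] − [2·(-1410.9) + 1·(-890.3)]
= -196.9 kJ/mol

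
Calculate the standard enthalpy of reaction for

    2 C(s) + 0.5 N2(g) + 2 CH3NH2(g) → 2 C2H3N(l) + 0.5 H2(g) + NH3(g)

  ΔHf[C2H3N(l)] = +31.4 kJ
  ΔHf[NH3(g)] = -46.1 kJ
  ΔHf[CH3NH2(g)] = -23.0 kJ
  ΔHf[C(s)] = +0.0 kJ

ΔH°rxn = 62.7 kJ

ΔH°rxn = Σ nΔHf°(products) − Σ nΔHf°(reactants).
Products: 2·(+31.4) + 1/2·(+0.0) + 1·(-46.1) = +16.7
Reactants: 2·(+0.0) + 1/2·(+0.0) + 2·(-23.0) = -46.0
ΔH°rxn = (+16.7) − (-46.0) = 62.7 kJ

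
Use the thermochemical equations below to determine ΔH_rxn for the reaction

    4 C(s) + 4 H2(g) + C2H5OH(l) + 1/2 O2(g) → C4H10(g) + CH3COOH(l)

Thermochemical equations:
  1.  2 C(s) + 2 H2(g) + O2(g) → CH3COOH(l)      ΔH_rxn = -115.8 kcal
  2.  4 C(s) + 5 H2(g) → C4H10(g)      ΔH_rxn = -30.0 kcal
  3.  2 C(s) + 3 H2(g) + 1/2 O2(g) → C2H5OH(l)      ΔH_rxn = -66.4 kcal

ΔH_rxn = -79.4 kcal

eq. 1 as written: -115.8 kcal
eq. 2 as written: -30.0 kcal
eq. 3 reversed: +66.4 kcal
Combining the equations, ΔH_rxn = (1)·(-115.8) + (1)·(-30.0) + (-1)·(-66.4) = -79.4 kcal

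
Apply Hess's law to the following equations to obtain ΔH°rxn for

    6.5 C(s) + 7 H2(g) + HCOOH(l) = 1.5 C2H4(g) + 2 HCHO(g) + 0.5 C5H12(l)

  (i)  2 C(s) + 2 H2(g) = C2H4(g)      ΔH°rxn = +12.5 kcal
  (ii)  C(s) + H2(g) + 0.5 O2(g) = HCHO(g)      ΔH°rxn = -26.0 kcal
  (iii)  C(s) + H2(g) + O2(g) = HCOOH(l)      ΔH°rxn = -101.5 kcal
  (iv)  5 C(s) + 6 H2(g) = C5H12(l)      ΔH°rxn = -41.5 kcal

ΔH°rxn = 47.5 kcal

(i) × 3/2 (×3/2 to match 3/2 C2H4(g) in the target): (3/2)·(+12.5) = +18.75 kcal
(ii) × 2 (scale by 2 for the 2 HCHO(g)): (2)·(-26.0) = -52.0 kcal
(iii) reversed (reverse to put HCOOH(l) on the reactant side): +101.5 kcal
(iv) × 1/2 (scale by 1/2 for the 1/2 C5H12(l)): (1/2)·(-41.5) = -20.75 kcal
ΔH°rxn = (3/2)·(+12.5) + (2)·(-26.0) + (-1)·(-101.5) + (1/2)·(-41.5) = 47.5 kcal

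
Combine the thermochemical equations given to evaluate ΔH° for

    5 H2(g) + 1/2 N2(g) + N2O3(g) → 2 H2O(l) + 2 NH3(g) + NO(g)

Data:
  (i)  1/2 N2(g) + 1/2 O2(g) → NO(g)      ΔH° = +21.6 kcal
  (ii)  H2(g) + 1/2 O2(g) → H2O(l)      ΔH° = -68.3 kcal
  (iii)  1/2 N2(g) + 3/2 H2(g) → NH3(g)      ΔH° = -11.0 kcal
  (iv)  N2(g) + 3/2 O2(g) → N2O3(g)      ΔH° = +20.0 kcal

ΔH° = -157.0 kcal

(i) as written (NO(g) already on the product side): +21.6 kcal
(ii) × 2 (scale by 2 for the 2 H2O(l)): (2)·(-68.3) = -136.6 kcal
(iii) × 2 (scale by 2 for the 2 NH3(g)): (2)·(-11.0) = -22.0 kcal
(iv) reversed (reverse to put N2O3(g) on the reactant side): -20.0 kcal
Combining the equations, ΔH° = (+21.6) + (-136.6) + (-22.0) + (-20.0) = -157.0 kcal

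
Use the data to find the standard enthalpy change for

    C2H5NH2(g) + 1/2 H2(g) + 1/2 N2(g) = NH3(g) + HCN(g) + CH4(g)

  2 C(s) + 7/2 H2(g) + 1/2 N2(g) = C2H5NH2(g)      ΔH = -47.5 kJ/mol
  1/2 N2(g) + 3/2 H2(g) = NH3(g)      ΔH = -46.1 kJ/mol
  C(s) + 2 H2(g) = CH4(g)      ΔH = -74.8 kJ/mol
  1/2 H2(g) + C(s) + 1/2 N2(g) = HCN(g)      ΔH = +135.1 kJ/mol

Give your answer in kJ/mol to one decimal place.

ΔH = 61.7 kJ/mol

equation 1 reversed (C2H5NH2(g) must end up as a reactant): +47.5 kJ/mol
equation 2 as written (NH3(g) already on the product side): -46.1 kJ/mol
equation 3 as written (CH4(g) already on the product side): -74.8 kJ/mol
equation 4 as written (HCN(g) already on the product side): +135.1 kJ/mol
ΔH = (-1)·(-47.5) + (1)·(-46.1) + (1)·(-74.8) + (1)·(+135.1) = 61.7 kJ/mol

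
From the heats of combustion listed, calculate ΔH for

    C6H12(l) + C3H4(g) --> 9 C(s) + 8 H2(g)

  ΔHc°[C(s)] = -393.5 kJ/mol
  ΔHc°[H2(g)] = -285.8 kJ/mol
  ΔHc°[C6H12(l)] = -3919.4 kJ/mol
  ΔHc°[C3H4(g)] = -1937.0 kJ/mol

ΔH = -28.5 kJ/mol

With combustion enthalpies, reactants minus products:
= [1·(-3919.4) + 1·(-1937.0)] − [9·(-393.5) + 8·(-285.8)]
= -28.5 kJ/mol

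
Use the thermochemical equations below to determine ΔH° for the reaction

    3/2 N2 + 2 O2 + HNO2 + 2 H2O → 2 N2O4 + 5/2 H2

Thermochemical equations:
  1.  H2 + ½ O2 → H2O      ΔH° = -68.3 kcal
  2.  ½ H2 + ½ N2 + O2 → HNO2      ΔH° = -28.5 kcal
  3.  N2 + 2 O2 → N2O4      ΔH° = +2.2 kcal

eq. 1 reversed and × 2: (-2)·(-68.3) = +136.6 kcal
eq. 2 reversed: +28.5 kcal
eq. 3 × 2: (2)·(+2.2) = +4.4 kcal
ΔH° = (-2)·(-68.3) + (-1)·(-28.5) + (2)·(+2.2) = 169.5 kcal

ΔH° = 169.5 kcal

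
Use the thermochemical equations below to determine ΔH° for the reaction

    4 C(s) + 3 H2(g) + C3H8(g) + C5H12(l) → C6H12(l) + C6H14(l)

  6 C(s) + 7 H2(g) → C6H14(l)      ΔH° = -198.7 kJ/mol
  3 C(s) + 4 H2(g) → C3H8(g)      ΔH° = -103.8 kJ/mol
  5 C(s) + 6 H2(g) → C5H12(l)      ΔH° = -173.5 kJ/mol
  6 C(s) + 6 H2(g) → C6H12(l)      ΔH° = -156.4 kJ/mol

ΔH° = -77.8 kJ/mol

equation 1 as written: -198.7 kJ/mol
equation 2 reversed: +103.8 kJ/mol
equation 3 reversed: +173.5 kJ/mol
equation 4 as written: -156.4 kJ/mol
Since enthalpy is a state function, ΔH° = (-198.7) + (+103.8) + (+173.5) + (-156.4) = -77.8 kJ/mol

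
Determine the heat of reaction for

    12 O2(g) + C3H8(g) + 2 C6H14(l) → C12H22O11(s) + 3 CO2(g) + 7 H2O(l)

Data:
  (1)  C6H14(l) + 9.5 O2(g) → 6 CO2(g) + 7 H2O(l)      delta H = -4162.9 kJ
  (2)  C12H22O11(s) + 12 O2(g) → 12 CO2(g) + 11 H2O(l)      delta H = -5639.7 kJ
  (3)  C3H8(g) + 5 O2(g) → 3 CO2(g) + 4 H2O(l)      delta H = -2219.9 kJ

delta H = -4906.0 kJ

(1) × 2: (2)·(-4162.9) = -8325.8 kJ
(2) reversed: +5639.7 kJ
(3) as written: -2219.9 kJ
delta H = (-8325.8) + (+5639.7) + (-2219.9) = -4906.0 kJ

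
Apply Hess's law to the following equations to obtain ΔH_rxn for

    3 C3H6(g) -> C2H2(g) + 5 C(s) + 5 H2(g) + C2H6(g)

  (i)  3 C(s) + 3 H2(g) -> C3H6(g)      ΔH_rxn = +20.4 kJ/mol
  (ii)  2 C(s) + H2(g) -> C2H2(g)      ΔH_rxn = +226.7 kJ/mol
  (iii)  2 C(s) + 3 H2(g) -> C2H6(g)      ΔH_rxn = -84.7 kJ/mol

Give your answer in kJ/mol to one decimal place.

(i) reversed and × 3 (C3H6(g) must end up as a reactant; scale by 3 for the 3 C3H6(g)): (-3)·(+20.4) = -61.2 kJ/mol
(ii) as written (C2H2(g) already on the product side): +226.7 kJ/mol
(iii) as written (C2H6(g) already on the product side): -84.7 kJ/mol
ΔH_rxn = (-61.2) + (+226.7) + (-84.7) = 80.8 kJ/mol

ΔH_rxn = 80.8 kJ/mol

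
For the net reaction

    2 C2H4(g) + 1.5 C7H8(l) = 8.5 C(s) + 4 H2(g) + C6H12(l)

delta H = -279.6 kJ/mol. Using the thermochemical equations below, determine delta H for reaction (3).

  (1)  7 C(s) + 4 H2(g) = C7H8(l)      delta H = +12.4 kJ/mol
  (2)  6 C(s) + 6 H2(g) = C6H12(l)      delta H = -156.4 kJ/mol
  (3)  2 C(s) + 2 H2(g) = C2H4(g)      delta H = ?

(1) reversed and × 3/2 (reverse to put C7H8(l) on the reactant side; ×3/2 to match 3/2 C7H8(l) in the target): (-3/2)·(+12.4) = -18.6 kJ/mol
(2) as written (C6H12(l) already on the product side): -156.4 kJ/mol
(3) reversed and × 2 (reverse to put C2H4(g) on the reactant side; ×2 to match 2 C2H4(g) in the target): contributes −2·x
-279.6 = (-18.6) + (-156.4) − 2·x
x = (-279.6 − (-175.0)) / (-2) = 52.3 kJ/mol

delta H = 52.3 kJ/mol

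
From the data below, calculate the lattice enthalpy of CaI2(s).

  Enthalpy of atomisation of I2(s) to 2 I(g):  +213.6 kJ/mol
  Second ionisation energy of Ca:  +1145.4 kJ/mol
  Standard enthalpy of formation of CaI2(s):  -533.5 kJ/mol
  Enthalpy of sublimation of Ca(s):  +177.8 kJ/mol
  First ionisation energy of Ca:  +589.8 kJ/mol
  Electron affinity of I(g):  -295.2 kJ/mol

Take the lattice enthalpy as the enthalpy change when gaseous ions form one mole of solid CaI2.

ΔHf° = 1·ΔHsub + 1·(ΣIE) + 1·D(I2) + 2·EA + U
-533.5 = 1·(+177.8) + 1·(+1735.2) + 1·(+213.6) + 2·(-295.2) + U
U = -533.5 − (+1536.2) = -2069.7 kJ/mol

U = -2069.7 kJ/mol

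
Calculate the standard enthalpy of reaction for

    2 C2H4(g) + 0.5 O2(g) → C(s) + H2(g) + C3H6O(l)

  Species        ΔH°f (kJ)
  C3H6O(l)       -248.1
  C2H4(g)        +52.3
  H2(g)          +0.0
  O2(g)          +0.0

Products: 1·(+0.0) + 1·(+0.0) + 1·(-248.1) = -248.1
Reactants: 2·(+52.3) + 1/2·(+0.0) = +104.6
ΔH° = (-248.1) − (+104.6) = -352.7 kJ

ΔH° = -352.7 kJ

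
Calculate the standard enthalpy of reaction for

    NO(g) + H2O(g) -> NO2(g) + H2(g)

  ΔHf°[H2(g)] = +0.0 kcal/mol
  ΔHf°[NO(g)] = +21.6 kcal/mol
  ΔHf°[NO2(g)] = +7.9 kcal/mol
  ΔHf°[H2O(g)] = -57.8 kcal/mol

ΔH°rxn = Σ nΔHf°(products) − Σ nΔHf°(reactants).
Products: 1·(+7.9) + 1·(+0.0) = +7.9
Reactants: 1·(+21.6) + 1·(-57.8) = -36.2
ΔH° = (+7.9) − (-36.2) = 44.1 kcal/mol

ΔH° = 44.1 kcal/mol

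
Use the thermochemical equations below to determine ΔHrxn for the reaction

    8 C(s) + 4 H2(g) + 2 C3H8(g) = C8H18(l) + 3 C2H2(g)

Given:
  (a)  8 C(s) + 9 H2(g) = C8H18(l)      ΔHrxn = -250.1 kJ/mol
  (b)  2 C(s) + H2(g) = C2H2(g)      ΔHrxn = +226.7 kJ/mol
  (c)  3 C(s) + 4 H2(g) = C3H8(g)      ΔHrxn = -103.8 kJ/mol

ΔHrxn = 637.6 kJ/mol

(a) as written (C8H18(l) already on the product side): -250.1 kJ/mol
(b) × 3 (scale by 3 for the 3 C2H2(g)): (3)·(+226.7) = +680.1 kJ/mol
(c) reversed and × 2 (reverse to put C3H8(g) on the reactant side; scale by 2 for the 2 C3H8(g)): (-2)·(-103.8) = +207.6 kJ/mol
ΔHrxn = (-250.1) + (+680.1) + (+207.6) = 637.6 kJ/mol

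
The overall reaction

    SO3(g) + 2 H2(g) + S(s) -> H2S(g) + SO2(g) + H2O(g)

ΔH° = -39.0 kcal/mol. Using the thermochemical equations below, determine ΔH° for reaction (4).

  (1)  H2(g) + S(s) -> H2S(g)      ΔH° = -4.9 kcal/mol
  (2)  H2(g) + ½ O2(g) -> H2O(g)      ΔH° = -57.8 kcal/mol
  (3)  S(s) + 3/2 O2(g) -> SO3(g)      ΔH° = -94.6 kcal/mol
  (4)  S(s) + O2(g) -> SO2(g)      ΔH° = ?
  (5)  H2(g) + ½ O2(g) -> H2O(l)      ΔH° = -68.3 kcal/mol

ΔH° = -70.9 kcal/mol

(1) as written: -4.9 kcal/mol
(2) as written: -57.8 kcal/mol
(3) reversed: +94.6 kcal/mol
(4) as written: contributes x
(5): not needed.
-39.0 = (-4.9) + (-57.8) + (+94.6) + x
x = (-39.0 − (+31.9)) / (1) = -70.9 kcal/mol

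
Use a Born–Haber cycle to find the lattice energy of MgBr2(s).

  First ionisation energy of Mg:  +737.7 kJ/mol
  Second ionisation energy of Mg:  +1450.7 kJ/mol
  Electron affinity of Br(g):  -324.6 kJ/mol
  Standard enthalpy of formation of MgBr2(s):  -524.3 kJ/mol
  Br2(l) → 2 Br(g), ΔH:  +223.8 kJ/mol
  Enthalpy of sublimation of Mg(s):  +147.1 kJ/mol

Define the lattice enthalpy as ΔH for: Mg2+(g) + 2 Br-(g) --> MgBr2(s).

U = -2434.4 kJ/mol

ΔHf° = 1·ΔHsub + 1·(ΣIE) + 1·D(Br2) + 2·EA + U
-524.3 = 1·(+147.1) + 1·(+2188.4) + 1·(+223.8) + 2·(-324.6) + U
U = -524.3 − (+1910.1) = -2434.4 kJ/mol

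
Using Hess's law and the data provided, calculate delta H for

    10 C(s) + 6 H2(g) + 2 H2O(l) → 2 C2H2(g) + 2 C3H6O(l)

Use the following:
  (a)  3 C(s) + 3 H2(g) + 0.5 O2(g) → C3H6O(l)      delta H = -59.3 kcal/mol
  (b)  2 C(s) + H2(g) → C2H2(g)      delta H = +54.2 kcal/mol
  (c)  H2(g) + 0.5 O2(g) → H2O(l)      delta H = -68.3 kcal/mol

(a) × 2 (×2 to match 2 C3H6O(l) in the target): (2)·(-59.3) = -118.6 kcal/mol
(b) × 2 (scale by 2 for the 2 C2H2(g)): (2)·(+54.2) = +108.4 kcal/mol
(c) reversed and × 2 (H2O(l) must end up as a reactant; ×2 to match 2 H2O(l) in the target): (-2)·(-68.3) = +136.6 kcal/mol
delta H = (2)·(-59.3) + (2)·(+54.2) + (-2)·(-68.3) = 126.4 kcal/mol

delta H = 126.4 kcal/mol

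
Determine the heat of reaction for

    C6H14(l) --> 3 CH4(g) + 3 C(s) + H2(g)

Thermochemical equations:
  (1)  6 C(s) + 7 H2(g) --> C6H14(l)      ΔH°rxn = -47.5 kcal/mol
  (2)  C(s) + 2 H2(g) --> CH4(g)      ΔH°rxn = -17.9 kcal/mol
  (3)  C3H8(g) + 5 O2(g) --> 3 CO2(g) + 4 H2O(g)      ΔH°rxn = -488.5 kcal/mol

(1) reversed: +47.5 kcal/mol
(2) × 3: (3)·(-17.9) = -53.7 kcal/mol
(3): not needed.
ΔH°rxn = (+47.5) + (-53.7) = -6.2 kcal/mol

ΔH°rxn = -6.2 kcal/mol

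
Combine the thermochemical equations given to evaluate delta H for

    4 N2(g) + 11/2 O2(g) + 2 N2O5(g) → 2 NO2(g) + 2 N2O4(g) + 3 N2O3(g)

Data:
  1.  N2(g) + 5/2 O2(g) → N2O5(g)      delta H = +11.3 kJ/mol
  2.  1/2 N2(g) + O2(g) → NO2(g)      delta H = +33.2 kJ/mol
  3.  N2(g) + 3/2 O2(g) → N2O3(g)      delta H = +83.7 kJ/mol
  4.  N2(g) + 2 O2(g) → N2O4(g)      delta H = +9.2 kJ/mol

eq. 1 reversed and × 2: (-2)·(+11.3) = -22.6 kJ/mol
eq. 2 × 2: (2)·(+33.2) = +66.4 kJ/mol
eq. 3 × 3: (3)·(+83.7) = +251.1 kJ/mol
eq. 4 × 2: (2)·(+9.2) = +18.4 kJ/mol
delta H = (-2)·(+11.3) + (2)·(+33.2) + (3)·(+83.7) + (2)·(+9.2) = 313.3 kJ/mol

delta H = 313.3 kJ/mol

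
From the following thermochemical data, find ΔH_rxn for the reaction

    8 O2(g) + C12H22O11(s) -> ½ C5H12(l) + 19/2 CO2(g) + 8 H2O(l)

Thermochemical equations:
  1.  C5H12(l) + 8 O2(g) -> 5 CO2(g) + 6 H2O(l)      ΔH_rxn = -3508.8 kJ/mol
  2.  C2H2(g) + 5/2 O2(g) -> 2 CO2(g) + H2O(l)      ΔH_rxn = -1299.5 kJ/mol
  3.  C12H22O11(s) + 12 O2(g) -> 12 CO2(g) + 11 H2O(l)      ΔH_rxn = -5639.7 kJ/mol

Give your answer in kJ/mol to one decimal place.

ΔH_rxn = -3885.3 kJ/mol

eq. 1 reversed and × 1/2 (reverse to put C5H12(l) on the product side; scale by 1/2 for the 1/2 C5H12(l)): (-1/2)·(-3508.8) = +1754.4 kJ/mol
eq. 2: not needed (C2H2(g) appears nowhere else).
eq. 3 as written (C12H22O11(s) already on the reactant side): -5639.7 kJ/mol
ΔH_rxn = (-1/2)·(-3508.8) + (1)·(-5639.7) = -3885.3 kJ/mol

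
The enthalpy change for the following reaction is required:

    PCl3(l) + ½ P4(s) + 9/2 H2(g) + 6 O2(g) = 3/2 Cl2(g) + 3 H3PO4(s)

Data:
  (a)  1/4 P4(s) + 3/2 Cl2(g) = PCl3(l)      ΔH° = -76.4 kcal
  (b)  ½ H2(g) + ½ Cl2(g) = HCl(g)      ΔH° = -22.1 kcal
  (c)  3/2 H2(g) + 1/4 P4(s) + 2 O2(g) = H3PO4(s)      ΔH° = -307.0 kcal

(a) reversed: +76.4 kcal
(b): not needed.
(c) × 3: (3)·(-307.0) = -921.0 kcal
ΔH° = (-1)·(-76.4) + (3)·(-307.0) = -844.6 kcal

ΔH° = -844.6 kcal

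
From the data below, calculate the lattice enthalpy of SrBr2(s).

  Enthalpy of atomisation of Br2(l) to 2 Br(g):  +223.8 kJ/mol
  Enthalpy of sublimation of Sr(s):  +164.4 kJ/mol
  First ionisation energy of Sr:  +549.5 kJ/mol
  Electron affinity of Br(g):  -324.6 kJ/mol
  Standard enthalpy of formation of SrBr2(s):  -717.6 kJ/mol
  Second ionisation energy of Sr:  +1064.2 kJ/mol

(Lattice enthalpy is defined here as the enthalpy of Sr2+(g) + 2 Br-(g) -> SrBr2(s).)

U = -2070.3 kJ/mol

ΔHf° = 1·ΔHsub + 1·(ΣIE) + 1·D(Br2) + 2·EA + U
-717.6 = 1·(+164.4) + 1·(+1613.7) + 1·(+223.8) + 2·(-324.6) + U
U = -717.6 − (+1352.7) = -2070.3 kJ/mol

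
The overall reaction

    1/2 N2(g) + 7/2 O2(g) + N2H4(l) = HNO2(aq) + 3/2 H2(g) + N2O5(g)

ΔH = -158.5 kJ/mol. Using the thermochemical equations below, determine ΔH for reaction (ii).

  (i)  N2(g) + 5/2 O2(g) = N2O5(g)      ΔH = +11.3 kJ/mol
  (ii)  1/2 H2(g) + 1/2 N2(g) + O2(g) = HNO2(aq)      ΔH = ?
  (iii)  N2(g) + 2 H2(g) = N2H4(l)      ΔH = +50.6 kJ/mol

ΔH = -119.2 kJ/mol

(i) as written: +11.3 kJ/mol
(ii) as written: contributes x
(iii) reversed: -50.6 kJ/mol
-158.5 = (+11.3) + (-50.6) + x
x = (-158.5 − (-39.3)) / (1) = -119.2 kJ/mol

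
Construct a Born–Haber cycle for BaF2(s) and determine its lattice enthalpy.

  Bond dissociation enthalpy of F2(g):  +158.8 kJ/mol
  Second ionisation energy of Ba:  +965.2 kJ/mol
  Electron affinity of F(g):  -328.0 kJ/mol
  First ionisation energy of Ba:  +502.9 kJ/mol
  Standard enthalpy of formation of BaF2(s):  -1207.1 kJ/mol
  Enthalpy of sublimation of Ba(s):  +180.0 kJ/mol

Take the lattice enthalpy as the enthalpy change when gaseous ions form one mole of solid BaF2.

U = -2358.0 kJ/mol

ΔHf° = 1·ΔHsub + 1·(ΣIE) + 1·D(F2) + 2·EA + U
-1207.1 = 1·(+180.0) + 1·(+1468.1) + 1·(+158.8) + 2·(-328.0) + U
U = -1207.1 − (+1150.9) = -2358.0 kJ/mol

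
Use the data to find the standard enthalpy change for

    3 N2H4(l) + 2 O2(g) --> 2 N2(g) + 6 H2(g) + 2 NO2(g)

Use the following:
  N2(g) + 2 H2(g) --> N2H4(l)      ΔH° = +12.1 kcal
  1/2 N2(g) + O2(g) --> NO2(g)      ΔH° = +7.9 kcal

equation 1 reversed and × 3: (-3)·(+12.1) = -36.3 kcal
equation 2 × 2: (2)·(+7.9) = +15.8 kcal
Since enthalpy is a state function, ΔH° = (-3)·(+12.1) + (2)·(+7.9) = -20.5 kcal

ΔH° = -20.5 kcal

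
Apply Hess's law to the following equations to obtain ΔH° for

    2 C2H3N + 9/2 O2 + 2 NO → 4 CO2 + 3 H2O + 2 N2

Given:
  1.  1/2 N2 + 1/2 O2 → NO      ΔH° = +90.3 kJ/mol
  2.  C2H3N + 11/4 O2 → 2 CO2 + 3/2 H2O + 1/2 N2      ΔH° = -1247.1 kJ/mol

ΔH° = -2674.8 kJ/mol

eq. 1 reversed and × 2: (-2)·(+90.3) = -180.6 kJ/mol
eq. 2 × 2: (2)·(-1247.1) = -2494.2 kJ/mol
ΔH° = (-2)·(+90.3) + (2)·(-1247.1) = -2674.8 kJ/mol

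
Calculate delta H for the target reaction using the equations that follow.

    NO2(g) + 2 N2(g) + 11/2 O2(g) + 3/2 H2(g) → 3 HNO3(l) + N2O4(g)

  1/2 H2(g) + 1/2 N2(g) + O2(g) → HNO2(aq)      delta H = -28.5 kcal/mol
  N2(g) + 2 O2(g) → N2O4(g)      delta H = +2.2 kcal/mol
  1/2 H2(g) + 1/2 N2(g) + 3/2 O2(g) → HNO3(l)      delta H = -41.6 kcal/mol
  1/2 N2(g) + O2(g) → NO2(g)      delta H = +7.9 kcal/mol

delta H = -130.5 kcal/mol

equation 1: not needed.
equation 2 as written: +2.2 kcal/mol
equation 3 × 3: (3)·(-41.6) = -124.8 kcal/mol
equation 4 reversed: -7.9 kcal/mol
Combining the equations, delta H = (+2.2) + (-124.8) + (-7.9) = -130.5 kcal/mol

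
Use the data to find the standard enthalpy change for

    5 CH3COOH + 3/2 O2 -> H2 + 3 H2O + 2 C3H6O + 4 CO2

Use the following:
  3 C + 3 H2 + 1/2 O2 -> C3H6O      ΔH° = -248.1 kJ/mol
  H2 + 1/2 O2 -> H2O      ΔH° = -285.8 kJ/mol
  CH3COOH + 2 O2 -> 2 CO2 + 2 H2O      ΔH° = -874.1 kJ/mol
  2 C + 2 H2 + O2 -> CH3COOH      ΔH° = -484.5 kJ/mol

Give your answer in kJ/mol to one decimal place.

ΔH° = -505.1 kJ/mol

equation 1 × 2 (×2 to match 2 C3H6O in the target): (2)·(-248.1) = -496.2 kJ/mol
equation 2 reversed: +285.8 kJ/mol
equation 3 × 2 (×2 to match 4 CO2 in the target): (2)·(-874.1) = -1748.2 kJ/mol
equation 4 reversed and × 3: (-3)·(-484.5) = +1453.5 kJ/mol
ΔH° = (2)·(-248.1) + (-1)·(-285.8) + (2)·(-874.1) + (-3)·(-484.5) = -505.1 kJ/mol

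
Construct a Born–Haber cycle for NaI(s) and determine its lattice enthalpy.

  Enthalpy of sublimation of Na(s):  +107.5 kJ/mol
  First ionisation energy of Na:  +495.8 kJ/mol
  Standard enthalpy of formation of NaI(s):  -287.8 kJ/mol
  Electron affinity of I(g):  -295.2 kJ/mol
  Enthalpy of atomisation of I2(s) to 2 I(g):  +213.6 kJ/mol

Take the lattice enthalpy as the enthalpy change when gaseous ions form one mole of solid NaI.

U = -702.7 kJ/mol

ΔHf° = 1·ΔHsub + 1·(ΣIE) + 1/2·D(I2) + 1·EA + U
-287.8 = 1·(+107.5) + 1·(+495.8) + 1/2·(+213.6) + 1·(-295.2) + U
U = -287.8 − (+414.9) = -702.7 kJ/mol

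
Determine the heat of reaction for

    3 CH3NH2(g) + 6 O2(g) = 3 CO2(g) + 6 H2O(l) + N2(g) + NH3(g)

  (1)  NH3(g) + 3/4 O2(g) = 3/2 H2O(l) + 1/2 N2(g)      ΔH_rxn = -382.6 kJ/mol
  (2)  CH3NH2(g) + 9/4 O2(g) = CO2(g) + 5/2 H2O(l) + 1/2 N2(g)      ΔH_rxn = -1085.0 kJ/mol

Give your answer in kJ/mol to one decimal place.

ΔH_rxn = -2872.4 kJ/mol

(1) reversed (reverse to put NH3(g) on the product side): +382.6 kJ/mol
(2) × 3 (scale by 3 for the 3 CH3NH2(g)): (3)·(-1085.0) = -3255.0 kJ/mol
Combining the equations, ΔH_rxn = (-1)·(-382.6) + (3)·(-1085.0) = -2872.4 kJ/mol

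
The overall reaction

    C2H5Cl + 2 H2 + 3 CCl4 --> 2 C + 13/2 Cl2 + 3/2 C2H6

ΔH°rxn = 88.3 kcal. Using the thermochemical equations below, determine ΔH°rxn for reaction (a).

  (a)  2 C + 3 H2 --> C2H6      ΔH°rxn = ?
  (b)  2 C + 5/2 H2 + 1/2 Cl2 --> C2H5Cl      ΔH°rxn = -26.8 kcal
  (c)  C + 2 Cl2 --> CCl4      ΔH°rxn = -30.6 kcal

ΔH°rxn = -20.2 kcal

(a) × 3/2 (scale by 3/2 for the 3/2 C2H6): contributes 3/2·x
(b) reversed (reverse to put C2H5Cl on the reactant side): +26.8 kcal
(c) reversed and × 3 (CCl4 must end up as a reactant; ×3 to match 3 CCl4 in the target): (-3)·(-30.6) = +91.8 kcal
+88.3 = (+26.8) + (+91.8) + 3/2·x
x = (+88.3 − (+118.6)) / (3/2) = -20.2 kcal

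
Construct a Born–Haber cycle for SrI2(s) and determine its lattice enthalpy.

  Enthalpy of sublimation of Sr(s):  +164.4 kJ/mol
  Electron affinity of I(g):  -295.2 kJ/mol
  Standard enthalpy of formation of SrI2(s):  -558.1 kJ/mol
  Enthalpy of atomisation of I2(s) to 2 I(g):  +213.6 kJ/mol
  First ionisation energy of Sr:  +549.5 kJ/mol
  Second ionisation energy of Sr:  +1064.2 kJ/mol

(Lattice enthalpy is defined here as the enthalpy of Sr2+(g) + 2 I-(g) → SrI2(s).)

U = -1959.4 kJ/mol

ΔHf° = 1·ΔHsub + 1·(ΣIE) + 1·D(I2) + 2·EA + U
-558.1 = 1·(+164.4) + 1·(+1613.7) + 1·(+213.6) + 2·(-295.2) + U
U = -558.1 − (+1401.3) = -1959.4 kJ/mol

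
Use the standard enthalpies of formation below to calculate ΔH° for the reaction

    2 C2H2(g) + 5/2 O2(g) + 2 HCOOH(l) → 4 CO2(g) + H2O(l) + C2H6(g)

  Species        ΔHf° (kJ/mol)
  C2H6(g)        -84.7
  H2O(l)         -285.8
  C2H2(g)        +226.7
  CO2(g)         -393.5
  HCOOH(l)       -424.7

ΔH° = -1548.5 kJ/mol

ΔH°rxn = Σ nΔHf°(products) − Σ nΔHf°(reactants).
Products: 4·(-393.5) + 1·(-285.8) + 1·(-84.7) = -1944.5
Reactants: 2·(+226.7) + 5/2·(+0.0) + 2·(-424.7) = -396.0
ΔH° = (-1944.5) − (-396.0) = -1548.5 kJ/mol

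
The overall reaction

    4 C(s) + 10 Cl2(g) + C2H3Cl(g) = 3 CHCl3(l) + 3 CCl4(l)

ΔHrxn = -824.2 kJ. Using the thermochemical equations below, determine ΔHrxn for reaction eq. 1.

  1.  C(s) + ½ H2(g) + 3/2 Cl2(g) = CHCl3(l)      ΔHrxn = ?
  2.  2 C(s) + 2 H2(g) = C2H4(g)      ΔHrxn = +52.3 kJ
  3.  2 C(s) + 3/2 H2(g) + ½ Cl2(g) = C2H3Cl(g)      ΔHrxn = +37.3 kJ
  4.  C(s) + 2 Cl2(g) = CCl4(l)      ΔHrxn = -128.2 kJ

ΔHrxn = -134.1 kJ

eq. 1 × 3: contributes 3·x
eq. 2: not needed.
eq. 3 reversed: -37.3 kJ
eq. 4 × 3: (3)·(-128.2) = -384.6 kJ
-824.2 = (-37.3) + (-384.6) + 3·x
x = (-824.2 − (-421.9)) / (3) = -134.1 kJ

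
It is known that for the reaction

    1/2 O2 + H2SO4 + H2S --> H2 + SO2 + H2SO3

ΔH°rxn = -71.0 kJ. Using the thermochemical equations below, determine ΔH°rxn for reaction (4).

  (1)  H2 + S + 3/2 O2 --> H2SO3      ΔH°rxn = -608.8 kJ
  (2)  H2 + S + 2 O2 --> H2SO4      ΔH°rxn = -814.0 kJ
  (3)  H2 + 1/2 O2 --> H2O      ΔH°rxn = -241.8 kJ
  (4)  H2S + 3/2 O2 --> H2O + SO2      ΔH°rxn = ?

(1) as written: -608.8 kJ
(2) reversed: +814.0 kJ
(3) reversed: +241.8 kJ
(4) as written: contributes x
-71.0 = (-608.8) + (+814.0) + (+241.8) + x
x = (-71.0 − (+447.0)) / (1) = -518.0 kJ

ΔH°rxn = -518.0 kJ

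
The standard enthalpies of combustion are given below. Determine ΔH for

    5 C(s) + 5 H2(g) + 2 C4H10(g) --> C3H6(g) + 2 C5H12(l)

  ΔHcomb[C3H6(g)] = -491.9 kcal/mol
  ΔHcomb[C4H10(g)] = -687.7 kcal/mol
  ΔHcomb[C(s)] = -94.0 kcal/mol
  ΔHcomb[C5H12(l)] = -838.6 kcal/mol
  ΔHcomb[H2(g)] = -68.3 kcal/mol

With combustion enthalpies, reactants minus products:
= [5·(-94.0) + 5·(-68.3) + 2·(-687.7)] − [1·(-491.9) + 2·(-838.6)]
= -17.8 kcal/mol

ΔH = -17.8 kcal/mol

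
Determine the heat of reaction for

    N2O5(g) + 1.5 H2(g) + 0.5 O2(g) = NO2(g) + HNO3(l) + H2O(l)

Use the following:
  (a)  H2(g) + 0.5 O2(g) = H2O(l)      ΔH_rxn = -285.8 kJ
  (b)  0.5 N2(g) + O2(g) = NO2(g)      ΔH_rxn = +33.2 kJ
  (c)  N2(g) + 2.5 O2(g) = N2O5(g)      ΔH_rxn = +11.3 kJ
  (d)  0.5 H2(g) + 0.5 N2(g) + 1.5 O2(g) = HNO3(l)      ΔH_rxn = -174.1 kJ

(a) as written: -285.8 kJ
(b) as written: +33.2 kJ
(c) reversed: -11.3 kJ
(d) as written: -174.1 kJ
ΔH_rxn = (-285.8) + (+33.2) + (-11.3) + (-174.1) = -438.0 kJ

ΔH_rxn = -438.0 kJ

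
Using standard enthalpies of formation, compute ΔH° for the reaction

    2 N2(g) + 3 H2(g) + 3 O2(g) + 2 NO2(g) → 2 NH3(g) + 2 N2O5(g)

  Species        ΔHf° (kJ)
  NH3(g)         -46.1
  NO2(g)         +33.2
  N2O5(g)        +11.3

Products: 2·(-46.1) + 2·(+11.3) = -69.6
Reactants: 2·(+0.0) + 3·(+0.0) + 3·(+0.0) + 2·(+33.2) = +66.4
ΔH° = (-69.6) − (+66.4) = -136.0 kJ

ΔH° = -136.0 kJ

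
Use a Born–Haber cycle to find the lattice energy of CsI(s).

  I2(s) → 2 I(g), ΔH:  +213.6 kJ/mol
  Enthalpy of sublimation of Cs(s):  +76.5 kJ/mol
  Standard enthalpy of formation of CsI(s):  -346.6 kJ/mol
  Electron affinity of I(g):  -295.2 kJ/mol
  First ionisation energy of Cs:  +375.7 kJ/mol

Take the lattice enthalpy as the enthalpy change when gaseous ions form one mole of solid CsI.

ΔHf° = 1·ΔHsub + 1·(ΣIE) + 1/2·D(I2) + 1·EA + U
-346.6 = 1·(+76.5) + 1·(+375.7) + 1/2·(+213.6) + 1·(-295.2) + U
U = -346.6 − (+263.8) = -610.4 kJ/mol

U = -610.4 kJ/mol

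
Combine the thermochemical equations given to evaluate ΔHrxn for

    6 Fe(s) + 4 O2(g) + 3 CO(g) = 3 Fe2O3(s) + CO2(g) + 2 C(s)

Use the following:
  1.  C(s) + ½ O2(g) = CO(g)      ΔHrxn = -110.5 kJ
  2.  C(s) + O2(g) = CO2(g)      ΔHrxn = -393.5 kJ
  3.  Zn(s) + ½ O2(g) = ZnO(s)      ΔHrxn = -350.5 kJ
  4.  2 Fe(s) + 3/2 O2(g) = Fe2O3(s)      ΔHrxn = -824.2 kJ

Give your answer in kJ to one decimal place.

ΔHrxn = -2534.6 kJ

eq. 1 reversed and × 3 (reverse to put CO(g) on the reactant side; ×3 to match 3 CO(g) in the target): (-3)·(-110.5) = +331.5 kJ
eq. 2 as written (CO2(g) already on the product side): -393.5 kJ
eq. 3: not needed (ZnO(s) appears nowhere else).
eq. 4 × 3 (×3 to match 3 Fe2O3(s) in the target): (3)·(-824.2) = -2472.6 kJ
Since enthalpy is a state function, ΔHrxn = (+331.5) + (-393.5) + (-2472.6) = -2534.6 kJ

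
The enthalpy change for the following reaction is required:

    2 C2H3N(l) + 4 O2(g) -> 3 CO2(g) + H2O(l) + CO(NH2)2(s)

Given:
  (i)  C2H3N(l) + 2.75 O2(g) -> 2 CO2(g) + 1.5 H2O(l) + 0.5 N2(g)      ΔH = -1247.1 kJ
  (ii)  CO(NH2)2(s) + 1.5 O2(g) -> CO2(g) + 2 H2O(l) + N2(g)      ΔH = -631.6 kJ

(i) × 2: (2)·(-1247.1) = -2494.2 kJ
(ii) reversed: +631.6 kJ
Combining the equations, ΔH = (-2494.2) + (+631.6) = -1862.6 kJ

ΔH = -1862.6 kJ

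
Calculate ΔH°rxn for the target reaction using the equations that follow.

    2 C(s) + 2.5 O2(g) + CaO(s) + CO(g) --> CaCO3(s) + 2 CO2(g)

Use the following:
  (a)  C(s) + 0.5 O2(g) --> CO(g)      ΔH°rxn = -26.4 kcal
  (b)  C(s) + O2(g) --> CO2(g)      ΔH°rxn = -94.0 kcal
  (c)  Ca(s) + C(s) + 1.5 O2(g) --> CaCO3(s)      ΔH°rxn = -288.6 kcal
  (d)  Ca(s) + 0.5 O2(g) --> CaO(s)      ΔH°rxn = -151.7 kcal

ΔH°rxn = -298.5 kcal

(a) reversed: +26.4 kcal
(b) × 2: (2)·(-94.0) = -188.0 kcal
(c) as written: -288.6 kcal
(d) reversed: +151.7 kcal
ΔH°rxn = (+26.4) + (-188.0) + (-288.6) + (+151.7) = -298.5 kcal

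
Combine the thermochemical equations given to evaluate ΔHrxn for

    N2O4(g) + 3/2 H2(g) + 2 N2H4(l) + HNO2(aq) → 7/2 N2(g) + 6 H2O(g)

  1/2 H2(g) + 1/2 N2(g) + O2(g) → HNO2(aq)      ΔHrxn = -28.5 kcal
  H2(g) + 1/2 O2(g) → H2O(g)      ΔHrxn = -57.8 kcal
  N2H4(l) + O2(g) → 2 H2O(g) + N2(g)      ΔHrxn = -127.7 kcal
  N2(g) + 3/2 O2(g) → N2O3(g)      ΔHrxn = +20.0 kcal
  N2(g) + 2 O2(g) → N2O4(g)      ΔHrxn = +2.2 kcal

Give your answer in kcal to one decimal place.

ΔHrxn = -344.7 kcal

equation 1 reversed: +28.5 kcal
equation 2 × 2: (2)·(-57.8) = -115.6 kcal
equation 3 × 2: (2)·(-127.7) = -255.4 kcal
equation 4: not needed.
equation 5 reversed: -2.2 kcal
ΔHrxn = (+28.5) + (-115.6) + (-255.4) + (-2.2) = -344.7 kcal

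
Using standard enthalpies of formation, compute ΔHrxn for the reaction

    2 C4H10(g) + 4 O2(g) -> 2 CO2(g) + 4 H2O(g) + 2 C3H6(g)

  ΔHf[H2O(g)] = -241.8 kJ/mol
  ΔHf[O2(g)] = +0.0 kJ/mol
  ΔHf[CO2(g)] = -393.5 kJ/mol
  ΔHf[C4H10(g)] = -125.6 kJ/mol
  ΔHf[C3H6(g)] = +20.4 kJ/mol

Products: 2·(-393.5) + 4·(-241.8) + 2·(+20.4) = -1713.4
Reactants: 2·(-125.6) + 4·(+0.0) = -251.2
ΔHrxn = (-1713.4) − (-251.2) = -1462.2 kJ/mol

ΔHrxn = -1462.2 kJ/mol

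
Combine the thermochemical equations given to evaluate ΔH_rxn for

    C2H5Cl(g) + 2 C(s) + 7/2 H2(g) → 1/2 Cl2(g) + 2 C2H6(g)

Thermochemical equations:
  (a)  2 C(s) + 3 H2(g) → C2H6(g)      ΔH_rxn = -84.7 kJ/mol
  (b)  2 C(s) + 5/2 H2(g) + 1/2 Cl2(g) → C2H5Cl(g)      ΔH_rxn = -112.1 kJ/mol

ΔH_rxn = -57.3 kJ/mol

(a) × 2: (2)·(-84.7) = -169.4 kJ/mol
(b) reversed: +112.1 kJ/mol
ΔH_rxn = (-169.4) + (+112.1) = -57.3 kJ/mol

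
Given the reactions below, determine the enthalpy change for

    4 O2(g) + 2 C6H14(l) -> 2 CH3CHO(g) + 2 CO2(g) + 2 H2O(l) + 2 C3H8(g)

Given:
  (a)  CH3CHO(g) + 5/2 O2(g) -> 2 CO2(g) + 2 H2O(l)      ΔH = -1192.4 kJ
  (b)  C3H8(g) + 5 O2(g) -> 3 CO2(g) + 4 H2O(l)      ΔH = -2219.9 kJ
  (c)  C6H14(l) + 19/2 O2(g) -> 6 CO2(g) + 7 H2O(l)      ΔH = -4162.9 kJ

(a) reversed and × 2: (-2)·(-1192.4) = +2384.8 kJ
(b) reversed and × 2: (-2)·(-2219.9) = +4439.8 kJ
(c) × 2: (2)·(-4162.9) = -8325.8 kJ
ΔH = (+2384.8) + (+4439.8) + (-8325.8) = -1501.2 kJ

ΔH = -1501.2 kJ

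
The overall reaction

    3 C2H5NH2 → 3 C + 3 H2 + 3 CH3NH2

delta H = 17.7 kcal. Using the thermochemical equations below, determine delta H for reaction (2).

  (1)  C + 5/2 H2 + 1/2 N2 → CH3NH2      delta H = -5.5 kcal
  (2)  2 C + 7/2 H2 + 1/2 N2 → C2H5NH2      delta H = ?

delta H = -11.4 kcal

(1) × 3: (3)·(-5.5) = -16.5 kcal
(2) reversed and × 3: contributes −3·x
+17.7 = (-16.5) − 3·x
x = (+17.7 − (-16.5)) / (-3) = -11.4 kcal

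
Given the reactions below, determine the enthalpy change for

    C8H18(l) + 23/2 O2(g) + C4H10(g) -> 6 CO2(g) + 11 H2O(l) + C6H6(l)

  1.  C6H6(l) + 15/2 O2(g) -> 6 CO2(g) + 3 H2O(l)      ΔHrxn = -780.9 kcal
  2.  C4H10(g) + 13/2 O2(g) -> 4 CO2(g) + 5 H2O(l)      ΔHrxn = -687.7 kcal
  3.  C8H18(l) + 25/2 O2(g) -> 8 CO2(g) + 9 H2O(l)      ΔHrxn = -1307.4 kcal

ΔHrxn = -1214.2 kcal

eq. 1 reversed: +780.9 kcal
eq. 2 as written: -687.7 kcal
eq. 3 as written: -1307.4 kcal
ΔHrxn = (+780.9) + (-687.7) + (-1307.4) = -1214.2 kcal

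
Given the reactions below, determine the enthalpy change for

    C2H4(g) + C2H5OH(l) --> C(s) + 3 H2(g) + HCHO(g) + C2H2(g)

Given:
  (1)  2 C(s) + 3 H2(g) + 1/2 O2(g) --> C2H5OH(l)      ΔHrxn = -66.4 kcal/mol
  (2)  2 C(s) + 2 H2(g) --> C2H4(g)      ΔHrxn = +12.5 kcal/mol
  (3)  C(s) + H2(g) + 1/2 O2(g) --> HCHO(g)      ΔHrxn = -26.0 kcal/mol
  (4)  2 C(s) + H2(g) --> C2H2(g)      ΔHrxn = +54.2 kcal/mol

(1) reversed (C2H5OH(l) must end up as a reactant): +66.4 kcal/mol
(2) reversed (reverse to put C2H4(g) on the reactant side): -12.5 kcal/mol
(3) as written (HCHO(g) already on the product side): -26.0 kcal/mol
(4) as written (C2H2(g) already on the product side): +54.2 kcal/mol
ΔHrxn = (-1)·(-66.4) + (-1)·(+12.5) + (1)·(-26.0) + (1)·(+54.2) = 82.1 kcal/mol

ΔHrxn = 82.1 kcal/mol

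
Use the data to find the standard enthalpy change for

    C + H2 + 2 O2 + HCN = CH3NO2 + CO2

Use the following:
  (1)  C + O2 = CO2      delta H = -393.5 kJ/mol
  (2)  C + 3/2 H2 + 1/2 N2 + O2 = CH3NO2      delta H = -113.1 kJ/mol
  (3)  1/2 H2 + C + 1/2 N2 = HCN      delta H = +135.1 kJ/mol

(1) as written: -393.5 kJ/mol
(2) as written: -113.1 kJ/mol
(3) reversed: -135.1 kJ/mol
delta H = (-393.5) + (-113.1) + (-135.1) = -641.7 kJ/mol

delta H = -641.7 kJ/mol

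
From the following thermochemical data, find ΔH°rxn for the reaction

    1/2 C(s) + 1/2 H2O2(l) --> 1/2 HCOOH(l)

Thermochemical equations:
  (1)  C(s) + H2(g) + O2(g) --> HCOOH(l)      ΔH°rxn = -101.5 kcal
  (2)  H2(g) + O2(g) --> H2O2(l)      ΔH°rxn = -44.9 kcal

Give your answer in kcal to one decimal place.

ΔH°rxn = -28.3 kcal

(1) × 1/2: (1/2)·(-101.5) = -50.75 kcal
(2) reversed and × 1/2: (-1/2)·(-44.9) = +22.45 kcal
By Hess's law, ΔH°rxn = (-50.75) + (+22.45) = -28.3 kcal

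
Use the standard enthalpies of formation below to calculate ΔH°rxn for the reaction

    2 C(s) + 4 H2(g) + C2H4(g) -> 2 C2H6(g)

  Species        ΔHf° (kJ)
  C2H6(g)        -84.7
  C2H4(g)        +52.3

ΔH°rxn = -221.7 kJ

Products: 2·(-84.7) = -169.4
Reactants: 2·(+0.0) + 4·(+0.0) + 1·(+52.3) = +52.3
ΔH°rxn = (-169.4) − (+52.3) = -221.7 kJ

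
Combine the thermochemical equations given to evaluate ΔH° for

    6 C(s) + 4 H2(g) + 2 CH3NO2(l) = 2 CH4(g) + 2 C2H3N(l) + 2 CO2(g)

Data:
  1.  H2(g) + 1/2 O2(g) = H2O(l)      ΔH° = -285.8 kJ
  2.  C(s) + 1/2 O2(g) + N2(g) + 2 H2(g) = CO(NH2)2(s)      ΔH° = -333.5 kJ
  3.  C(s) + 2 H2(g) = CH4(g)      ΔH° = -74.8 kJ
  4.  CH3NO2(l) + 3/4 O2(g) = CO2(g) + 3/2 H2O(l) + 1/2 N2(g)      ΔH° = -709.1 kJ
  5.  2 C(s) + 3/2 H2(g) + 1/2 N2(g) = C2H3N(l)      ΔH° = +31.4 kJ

ΔH° = -647.6 kJ

eq. 1 reversed and × 3: (-3)·(-285.8) = +857.4 kJ
eq. 2: not needed (CO(NH2)2(s) appears nowhere else).
eq. 3 × 2 (×2 to match 2 CH4(g) in the target): (2)·(-74.8) = -149.6 kJ
eq. 4 × 2 (scale by 2 for the 2 CH3NO2(l)): (2)·(-709.1) = -1418.2 kJ
eq. 5 × 2 (scale by 2 for the 2 C2H3N(l)): (2)·(+31.4) = +62.8 kJ
Combining the equations, ΔH° = (+857.4) + (-149.6) + (-1418.2) + (+62.8) = -647.6 kJ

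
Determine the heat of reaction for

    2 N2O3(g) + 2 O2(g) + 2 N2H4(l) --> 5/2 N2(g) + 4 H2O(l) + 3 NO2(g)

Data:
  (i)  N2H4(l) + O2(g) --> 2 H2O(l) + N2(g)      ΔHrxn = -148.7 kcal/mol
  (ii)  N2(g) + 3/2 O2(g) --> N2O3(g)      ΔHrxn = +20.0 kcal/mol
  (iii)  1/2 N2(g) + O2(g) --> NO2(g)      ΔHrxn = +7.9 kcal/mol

ΔHrxn = -313.7 kcal/mol

(i) × 2: (2)·(-148.7) = -297.4 kcal/mol
(ii) reversed and × 2: (-2)·(+20.0) = -40.0 kcal/mol
(iii) × 3: (3)·(+7.9) = +23.7 kcal/mol
Since enthalpy is a state function, ΔHrxn = (2)·(-148.7) + (-2)·(+20.0) + (3)·(+7.9) = -313.7 kcal/mol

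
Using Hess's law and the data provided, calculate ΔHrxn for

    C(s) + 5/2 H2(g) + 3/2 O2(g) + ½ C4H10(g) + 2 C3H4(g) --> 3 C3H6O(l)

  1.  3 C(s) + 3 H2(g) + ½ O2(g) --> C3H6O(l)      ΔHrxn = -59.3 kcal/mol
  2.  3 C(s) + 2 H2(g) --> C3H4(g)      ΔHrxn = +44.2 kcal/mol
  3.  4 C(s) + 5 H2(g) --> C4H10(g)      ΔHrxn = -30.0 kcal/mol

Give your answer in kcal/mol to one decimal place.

eq. 1 × 3: (3)·(-59.3) = -177.9 kcal/mol
eq. 2 reversed and × 2: (-2)·(+44.2) = -88.4 kcal/mol
eq. 3 reversed and × 1/2: (-1/2)·(-30.0) = +15.0 kcal/mol
Since enthalpy is a state function, ΔHrxn = (3)·(-59.3) + (-2)·(+44.2) + (-1/2)·(-30.0) = -251.3 kcal/mol

ΔHrxn = -251.3 kcal/mol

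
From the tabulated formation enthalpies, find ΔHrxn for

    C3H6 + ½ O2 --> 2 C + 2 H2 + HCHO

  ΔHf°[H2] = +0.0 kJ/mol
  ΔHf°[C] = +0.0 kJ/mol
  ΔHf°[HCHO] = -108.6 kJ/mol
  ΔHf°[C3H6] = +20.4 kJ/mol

Products: 2·(+0.0) + 2·(+0.0) + 1·(-108.6) = -108.6
Reactants: 1·(+20.4) + 1/2·(+0.0) = +20.4
ΔHrxn = (-108.6) − (+20.4) = -129.0 kJ/mol

ΔHrxn = -129.0 kJ/mol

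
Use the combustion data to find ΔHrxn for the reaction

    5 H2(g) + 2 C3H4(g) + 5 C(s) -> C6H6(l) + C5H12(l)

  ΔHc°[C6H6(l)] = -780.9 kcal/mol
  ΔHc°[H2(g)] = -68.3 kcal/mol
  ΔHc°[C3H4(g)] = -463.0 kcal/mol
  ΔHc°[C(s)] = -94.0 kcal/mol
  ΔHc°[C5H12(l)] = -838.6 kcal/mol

ΔHrxn = -118.0 kcal/mol

With combustion enthalpies, reactants minus products:
= [5·(-68.3) + 2·(-463.0) + 5·(-94.0)] − [1·(-780.9) + 1·(-838.6)]
= -118.0 kcal/mol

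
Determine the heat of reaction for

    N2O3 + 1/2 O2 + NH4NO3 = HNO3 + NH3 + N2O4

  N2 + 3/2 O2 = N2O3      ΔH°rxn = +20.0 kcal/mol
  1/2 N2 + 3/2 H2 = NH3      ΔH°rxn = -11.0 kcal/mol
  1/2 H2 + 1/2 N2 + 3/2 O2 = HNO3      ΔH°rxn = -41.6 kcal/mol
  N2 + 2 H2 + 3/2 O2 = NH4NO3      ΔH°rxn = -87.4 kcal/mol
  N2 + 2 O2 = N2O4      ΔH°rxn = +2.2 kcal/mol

ΔH°rxn = 17.0 kcal/mol

equation 1 reversed (reverse to put N2O3 on the reactant side): -20.0 kcal/mol
equation 2 as written (NH3 already on the product side): -11.0 kcal/mol
equation 3 as written (HNO3 already on the product side): -41.6 kcal/mol
equation 4 reversed (NH4NO3 must end up as a reactant): +87.4 kcal/mol
equation 5 as written (N2O4 already on the product side): +2.2 kcal/mol
ΔH°rxn = (-1)·(+20.0) + (1)·(-11.0) + (1)·(-41.6) + (-1)·(-87.4) + (1)·(+2.2) = 17.0 kcal/mol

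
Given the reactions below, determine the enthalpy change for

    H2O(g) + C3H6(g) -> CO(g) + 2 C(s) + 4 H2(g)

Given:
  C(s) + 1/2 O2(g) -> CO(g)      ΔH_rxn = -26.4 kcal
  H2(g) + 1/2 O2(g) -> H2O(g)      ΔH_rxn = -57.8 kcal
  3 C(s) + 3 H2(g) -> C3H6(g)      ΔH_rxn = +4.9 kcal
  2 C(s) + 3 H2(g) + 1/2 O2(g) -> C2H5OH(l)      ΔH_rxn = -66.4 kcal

equation 1 as written: -26.4 kcal
equation 2 reversed: +57.8 kcal
equation 3 reversed: -4.9 kcal
equation 4: not needed.
ΔH_rxn = (-26.4) + (+57.8) + (-4.9) = 26.5 kcal

ΔH_rxn = 26.5 kcal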